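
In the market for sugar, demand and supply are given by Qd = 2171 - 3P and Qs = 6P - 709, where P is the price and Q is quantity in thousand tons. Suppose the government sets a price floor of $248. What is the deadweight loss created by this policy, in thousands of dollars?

0

Equilibrium: 2171 - 3P = 6P - 709, so 2880 = 9P and P* = 320, Q* = 1211.
The floor of 248 is below the equilibrium price 320, so it is not binding; the market clears at P* = 320, Q* = 1211.
Since the control does not bind, no trades are prevented and deadweight loss is zero.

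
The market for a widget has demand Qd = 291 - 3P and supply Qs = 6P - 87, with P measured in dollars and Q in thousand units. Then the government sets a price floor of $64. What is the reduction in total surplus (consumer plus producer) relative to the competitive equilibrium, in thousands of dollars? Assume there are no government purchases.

Setting quantity demanded equal to quantity supplied, 291 - 3P = 6P - 87, gives P* = 42 and Q* = 165.
The floor of 64 is above the equilibrium price 42, so it binds.
At P = 64: Qd = 291 - 3·64 = 99 and Qs = 6·64 - 87 = 297.
Quantity traded falls to 99. At Q = 99 the demand price is (291 - 99)/3 = 64 and the supply price is (87 + 99)/6 = 31.
Deadweight loss = ½ · (64 - 31) · (165 - 99) = ½ · 33 · 66 = 1089.

1089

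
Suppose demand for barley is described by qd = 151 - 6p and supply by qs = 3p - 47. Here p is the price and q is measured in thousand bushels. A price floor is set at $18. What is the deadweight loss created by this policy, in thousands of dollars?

0

Equilibrium: 151 - 6p = 3p - 47, so 198 = 9p and p* = 22, q* = 19.
Since 18 is below p* = 22, the floor does not bind and the free-market outcome prevails.
Since the control does not bind, no trades are prevented and deadweight loss is zero.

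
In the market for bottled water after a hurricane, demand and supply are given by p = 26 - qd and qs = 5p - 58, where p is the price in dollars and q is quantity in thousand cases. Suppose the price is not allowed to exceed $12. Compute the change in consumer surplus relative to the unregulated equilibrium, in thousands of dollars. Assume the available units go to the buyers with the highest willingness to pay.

Rearranging demand gives qd = 26 - p. Without the control the market clears where 26 - p = 5p - 58, i.e. p* = 14 and q* = 12.
Since 12 < 14, the ceiling is binding.
At p = 12: qd = 26 - 12 = 14 and qs = 5·12 - 58 = 2.
Consumer surplus without the control is ½ · (26 - 14) · 12 = 72.
With the ceiling, 2 units are sold at 12 (assume they go to the highest-value buyers). The demand price at q = 2 is 24, so CS = ½ · [(26 - 12) + (24 - 12)] · 2 = 26.
Change in consumer surplus = 26 - 72 = -46.

-46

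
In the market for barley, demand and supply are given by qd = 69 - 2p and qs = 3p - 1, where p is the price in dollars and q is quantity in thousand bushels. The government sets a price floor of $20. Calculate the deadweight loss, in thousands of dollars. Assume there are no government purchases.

60

In a free market, 69 - 2p = 3p - 1 gives the equilibrium p* = 14, q* = 41.
The floor of 20 is above the equilibrium price 14, so it binds.
At p = 20: qd = 69 - 2·20 = 29 and qs = 3·20 - 1 = 59.
Quantity traded falls to 29. At q = 29 the demand price is (69 - 29)/2 = 20 and the supply price is (1 + 29)/3 = 10.
Deadweight loss = ½ · (20 - 10) · (41 - 29) = ½ · 10 · 12 = 60.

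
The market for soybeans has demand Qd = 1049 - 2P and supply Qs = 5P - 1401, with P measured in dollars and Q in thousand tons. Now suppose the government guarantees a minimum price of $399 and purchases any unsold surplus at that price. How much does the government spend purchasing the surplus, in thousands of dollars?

136857

Equilibrium: 1049 - 2P = 5P - 1401, so 2450 = 7P and P* = 350, Q* = 349.
Since 399 > 350, the floor is binding.
At P = 399: Qd = 1049 - 2·399 = 251 and Qs = 5·399 - 1401 = 594.
Surplus = Qs - Qd = 343.
Government expenditure = surplus × support price = 343 × 399 = 136857.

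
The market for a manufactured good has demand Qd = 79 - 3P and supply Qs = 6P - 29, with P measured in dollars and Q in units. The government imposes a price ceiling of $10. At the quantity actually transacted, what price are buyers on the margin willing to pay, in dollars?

Without the control the market clears where 79 - 3P = 6P - 29, i.e. P* = 12 and Q* = 43.
The ceiling of 10 is below the equilibrium price 12, so it binds.
At P = 10: Qd = 79 - 3·10 = 49 and Qs = 6·10 - 29 = 31.
Only 31 units reach the market. On the demand curve, the marginal buyer's willingness to pay at Q = 31 is (79 - 31)/3 = 16.

16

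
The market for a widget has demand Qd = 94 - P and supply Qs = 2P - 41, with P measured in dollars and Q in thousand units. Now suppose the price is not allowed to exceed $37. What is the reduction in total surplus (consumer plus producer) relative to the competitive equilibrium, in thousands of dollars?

192

In a free market, 94 - P = 2P - 41 gives the equilibrium P* = 45, Q* = 49.
The ceiling of 37 is below the equilibrium price 45, so it binds.
At P = 37: Qd = 94 - 37 = 57 and Qs = 2·37 - 41 = 33.
Quantity traded falls to 33. At Q = 33 the demand price is 94 - 33 = 61 and the supply price is (41 + 33)/2 = 37.
Deadweight loss = ½ · (61 - 37) · (49 - 33) = ½ · 24 · 16 = 192.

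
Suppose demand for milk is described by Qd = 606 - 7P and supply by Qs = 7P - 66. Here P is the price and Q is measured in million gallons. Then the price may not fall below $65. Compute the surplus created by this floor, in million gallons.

238

Equilibrium: 606 - 7P = 7P - 66, so 672 = 14P and P* = 48, Q* = 270.
The floor of 65 is above the equilibrium price 48, so it binds.
At P = 65: Qd = 606 - 7·65 = 151 and Qs = 7·65 - 66 = 389.
Surplus = Qs - Qd = 389 - 151 = 238.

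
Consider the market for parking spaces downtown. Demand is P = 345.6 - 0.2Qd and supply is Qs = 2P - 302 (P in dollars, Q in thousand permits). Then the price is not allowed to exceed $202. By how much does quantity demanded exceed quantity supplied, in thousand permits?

616

Rearranging demand gives Qd = 1728 - 5P. Without the control the market clears where 1728 - 5P = 2P - 302, i.e. P* = 290 and Q* = 278.
Because the ceiling (202) lies below the market-clearing price, it is binding.
At P = 202: Qd = 1728 - 5·202 = 718 and Qs = 2·202 - 302 = 102.
Shortage = Qd - Qs = 718 - 102 = 616.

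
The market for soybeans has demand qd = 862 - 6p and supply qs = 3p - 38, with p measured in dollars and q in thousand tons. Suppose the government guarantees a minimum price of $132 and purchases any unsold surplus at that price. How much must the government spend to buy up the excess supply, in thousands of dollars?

38016

Equilibrium: 862 - 6p = 3p - 38, so 900 = 9p and p* = 100, q* = 262.
Since 132 > 100, the floor is binding.
At p = 132: qd = 862 - 6·132 = 70 and qs = 3·132 - 38 = 358.
Surplus = qs - qd = 288.
Government expenditure = surplus × support price = 288 × 132 = 38016.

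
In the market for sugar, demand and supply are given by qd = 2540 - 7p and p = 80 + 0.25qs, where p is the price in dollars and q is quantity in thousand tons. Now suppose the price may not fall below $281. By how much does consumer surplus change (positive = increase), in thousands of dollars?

Rearranging supply gives qs = 4p - 320. Without the control the market clears where 2540 - 7p = 4p - 320, i.e. p* = 260 and q* = 720.
Since 281 > 260, the floor is binding.
At p = 281: qd = 2540 - 7·281 = 573 and qs = 4·281 - 320 = 804.
Consumer surplus without the control is ½ · (2540/7 - 260) · 720 = 259200/7.
With the floor, consumers buy 573 units at 281, so CS = ½ · (2540/7 - 281) · 573 = 328329/14.
Change in consumer surplus = 328329/14 - 259200/7 = -13576.5.

-13576.5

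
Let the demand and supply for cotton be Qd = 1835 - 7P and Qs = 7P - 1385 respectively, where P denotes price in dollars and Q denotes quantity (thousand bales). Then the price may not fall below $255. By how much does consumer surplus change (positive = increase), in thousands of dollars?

-3437.5

Equilibrium: 1835 - 7P = 7P - 1385, so 3220 = 14P and P* = 230, Q* = 225.
The floor of 255 is above the equilibrium price 230, so it binds.
At P = 255: Qd = 1835 - 7·255 = 50 and Qs = 7·255 - 1385 = 400.
Consumer surplus without the control is ½ · (1835/7 - 230) · 225 = 50625/14.
With the floor, consumers buy 50 units at 255, so CS = ½ · (1835/7 - 255) · 50 = 1250/7.
Change in consumer surplus = 1250/7 - 50625/14 = -3437.5.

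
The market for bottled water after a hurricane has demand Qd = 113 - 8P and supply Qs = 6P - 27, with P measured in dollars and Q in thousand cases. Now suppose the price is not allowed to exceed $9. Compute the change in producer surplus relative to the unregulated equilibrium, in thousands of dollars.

-30

Equilibrium: 113 - 8P = 6P - 27, so 140 = 14P and P* = 10, Q* = 33.
Because the ceiling (9) lies below the market-clearing price, it is binding.
At P = 9: Qd = 113 - 8·9 = 41 and Qs = 6·9 - 27 = 27.
Producer surplus without the control is ½ · (10 - 4.5) · 33 = 90.75.
With the ceiling, producers sell 27 units at 9, so PS = ½ · (9 - 4.5) · 27 = 60.75.
Change in producer surplus = 60.75 - 90.75 = -30.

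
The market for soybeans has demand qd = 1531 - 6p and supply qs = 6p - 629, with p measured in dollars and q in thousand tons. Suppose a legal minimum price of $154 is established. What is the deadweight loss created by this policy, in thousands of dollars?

0

Without the control the market clears where 1531 - 6p = 6p - 629, i.e. p* = 180 and q* = 451.
Since 154 is below p* = 180, the floor does not bind and the free-market outcome prevails.
Since the control does not bind, no trades are prevented and deadweight loss is zero.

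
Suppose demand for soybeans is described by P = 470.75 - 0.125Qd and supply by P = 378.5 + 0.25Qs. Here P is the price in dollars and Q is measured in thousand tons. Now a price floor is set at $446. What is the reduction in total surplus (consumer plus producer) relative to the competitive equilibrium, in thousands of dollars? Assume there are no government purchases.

Rearranging demand gives Qd = 3766 - 8P; rearranging supply gives Qs = 4P - 1514. In a free market, 3766 - 8P = 4P - 1514 gives the equilibrium P* = 440, Q* = 246.
The floor of 446 is above the equilibrium price 440, so it binds.
At P = 446: Qd = 3766 - 8·446 = 198 and Qs = 4·446 - 1514 = 270.
Quantity traded falls to 198. At Q = 198 the demand price is (3766 - 198)/8 = 446 and the supply price is (1514 + 198)/4 = 428.
Deadweight loss = ½ · (446 - 428) · (246 - 198) = ½ · 18 · 48 = 432.

432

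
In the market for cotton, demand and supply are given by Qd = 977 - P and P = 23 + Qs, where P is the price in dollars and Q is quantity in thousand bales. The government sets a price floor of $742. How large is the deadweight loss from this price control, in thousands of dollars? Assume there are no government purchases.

Rearranging supply gives Qs = P - 23. Equilibrium: 977 - P = P - 23, so 1000 = 2P and P* = 500, Q* = 477.
Since 742 > 500, the floor is binding.
At P = 742: Qd = 977 - 742 = 235 and Qs = 742 - 23 = 719.
Quantity traded falls to 235. At Q = 235 the demand price is 977 - 235 = 742 and the supply price is 23 + 235 = 258.
Deadweight loss = ½ · (742 - 258) · (477 - 235) = ½ · 484 · 242 = 58564.

58564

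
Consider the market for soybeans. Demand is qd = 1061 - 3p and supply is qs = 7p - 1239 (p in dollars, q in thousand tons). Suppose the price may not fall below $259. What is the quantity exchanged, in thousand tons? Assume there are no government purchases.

284

In a free market, 1061 - 3p = 7p - 1239 gives the equilibrium p* = 230, q* = 371.
Because the floor (259) lies above the market-clearing price, it is binding.
At p = 259: qd = 1061 - 3·259 = 284 and qs = 7·259 - 1239 = 574.
The quantity actually transacted is the short side, demand: 284.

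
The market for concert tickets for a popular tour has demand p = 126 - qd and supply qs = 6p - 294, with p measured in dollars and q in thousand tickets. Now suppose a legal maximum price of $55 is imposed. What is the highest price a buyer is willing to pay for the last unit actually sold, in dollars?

Rearranging demand gives qd = 126 - p. Setting quantity demanded equal to quantity supplied, 126 - p = 6p - 294, gives p* = 60 and q* = 66.
The ceiling of 55 is below the equilibrium price 60, so it binds.
At p = 55: qd = 126 - 55 = 71 and qs = 6·55 - 294 = 36.
Only 36 units reach the market. On the demand curve, the marginal buyer's willingness to pay at q = 36 is (126 - 36) = 90.

90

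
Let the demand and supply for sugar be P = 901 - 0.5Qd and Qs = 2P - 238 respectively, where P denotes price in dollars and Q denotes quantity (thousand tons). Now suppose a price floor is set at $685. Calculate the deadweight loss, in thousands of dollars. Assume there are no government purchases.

Rearranging demand gives Qd = 1802 - 2P. In a free market, 1802 - 2P = 2P - 238 gives the equilibrium P* = 510, Q* = 782.
Because the floor (685) lies above the market-clearing price, it is binding.
At P = 685: Qd = 1802 - 2·685 = 432 and Qs = 2·685 - 238 = 1132.
Quantity traded falls to 432. At Q = 432 the demand price is (1802 - 432)/2 = 685 and the supply price is (238 + 432)/2 = 335.
Deadweight loss = ½ · (685 - 335) · (782 - 432) = ½ · 350 · 350 = 61250.

61250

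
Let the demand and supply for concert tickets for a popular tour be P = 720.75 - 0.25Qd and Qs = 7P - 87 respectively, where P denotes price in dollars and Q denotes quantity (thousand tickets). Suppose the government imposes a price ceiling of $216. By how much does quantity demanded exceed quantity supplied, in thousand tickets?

Rearranging demand gives Qd = 2883 - 4P. Equilibrium: 2883 - 4P = 7P - 87, so 2970 = 11P and P* = 270, Q* = 1803.
The ceiling of 216 is below the equilibrium price 270, so it binds.
At P = 216: Qd = 2883 - 4·216 = 2019 and Qs = 7·216 - 87 = 1425.
Shortage = Qd - Qs = 2019 - 1425 = 594.

594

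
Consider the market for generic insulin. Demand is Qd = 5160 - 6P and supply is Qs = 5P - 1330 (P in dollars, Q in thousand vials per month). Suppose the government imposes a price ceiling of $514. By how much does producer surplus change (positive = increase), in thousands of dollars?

-108680

Setting quantity demanded equal to quantity supplied, 5160 - 6P = 5P - 1330, gives P* = 590 and Q* = 1620.
Since 514 < 590, the ceiling is binding.
At P = 514: Qd = 5160 - 6·514 = 2076 and Qs = 5·514 - 1330 = 1240.
Producer surplus without the control is ½ · (590 - 266) · 1620 = 262440.
With the ceiling, producers sell 1240 units at 514, so PS = ½ · (514 - 266) · 1240 = 153760.
Change in producer surplus = 153760 - 262440 = -108680.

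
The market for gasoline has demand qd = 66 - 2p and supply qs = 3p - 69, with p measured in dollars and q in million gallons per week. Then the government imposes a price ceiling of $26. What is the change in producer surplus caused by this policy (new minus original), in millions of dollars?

-10.5

Setting quantity demanded equal to quantity supplied, 66 - 2p = 3p - 69, gives p* = 27 and q* = 12.
Because the ceiling (26) lies below the market-clearing price, it is binding.
At p = 26: qd = 66 - 2·26 = 14 and qs = 3·26 - 69 = 9.
Producer surplus without the control is ½ · (27 - 23) · 12 = 24.
With the ceiling, producers sell 9 units at 26, so PS = ½ · (26 - 23) · 9 = 13.5.
Change in producer surplus = 13.5 - 24 = -10.5.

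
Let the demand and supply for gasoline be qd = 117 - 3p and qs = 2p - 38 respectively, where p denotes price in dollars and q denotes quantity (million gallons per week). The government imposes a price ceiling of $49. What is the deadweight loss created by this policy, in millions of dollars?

Without the control the market clears where 117 - 3p = 2p - 38, i.e. p* = 31 and q* = 24.
Since 49 is above p* = 31, the ceiling does not bind and the free-market outcome prevails.
Since the control does not bind, no trades are prevented and deadweight loss is zero.

0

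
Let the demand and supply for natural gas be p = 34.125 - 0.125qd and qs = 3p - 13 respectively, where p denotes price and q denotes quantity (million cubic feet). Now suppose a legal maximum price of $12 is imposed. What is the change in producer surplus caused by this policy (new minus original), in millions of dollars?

Rearranging demand gives qd = 273 - 8p. Equilibrium: 273 - 8p = 3p - 13, so 286 = 11p and p* = 26, q* = 65.
The ceiling of 12 is below the equilibrium price 26, so it binds.
At p = 12: qd = 273 - 8·12 = 177 and qs = 3·12 - 13 = 23.
Producer surplus without the control is ½ · (26 - 13/3) · 65 = 4225/6.
With the ceiling, producers sell 23 units at 12, so PS = ½ · (12 - 13/3) · 23 = 529/6.
Change in producer surplus = 529/6 - 4225/6 = -616.

-616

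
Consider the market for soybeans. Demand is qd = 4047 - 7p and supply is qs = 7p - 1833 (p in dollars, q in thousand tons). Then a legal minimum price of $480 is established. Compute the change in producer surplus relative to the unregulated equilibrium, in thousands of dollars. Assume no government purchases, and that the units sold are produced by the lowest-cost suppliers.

Without the control the market clears where 4047 - 7p = 7p - 1833, i.e. p* = 420 and q* = 1107.
Because the floor (480) lies above the market-clearing price, it is binding.
At p = 480: qd = 4047 - 7·480 = 687 and qs = 7·480 - 1833 = 1527.
Producer surplus without the control is ½ · (420 - 1833/7) · 1107 = 1225449/14.
With the floor, 687 units are sold at 480. The supply price at q = 687 is 360, so PS = ½ · [(480 - 1833/7) + (480 - 360)] · 687 = 1626129/14.
Change in producer surplus = 1626129/14 - 1225449/14 = 28620.

28620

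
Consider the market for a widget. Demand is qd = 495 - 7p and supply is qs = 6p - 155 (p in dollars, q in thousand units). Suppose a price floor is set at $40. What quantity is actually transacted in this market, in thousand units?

145

In a free market, 495 - 7p = 6p - 155 gives the equilibrium p* = 50, q* = 145.
Since 40 is below p* = 50, the floor does not bind and the free-market outcome prevails.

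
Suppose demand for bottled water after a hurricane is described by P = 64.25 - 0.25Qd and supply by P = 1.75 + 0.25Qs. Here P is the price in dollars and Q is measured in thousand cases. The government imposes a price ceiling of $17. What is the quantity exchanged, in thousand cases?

61

Rearranging demand gives Qd = 257 - 4P; rearranging supply gives Qs = 4P - 7. Without the control the market clears where 257 - 4P = 4P - 7, i.e. P* = 33 and Q* = 125.
Since 17 < 33, the ceiling is binding.
At P = 17: Qd = 257 - 4·17 = 189 and Qs = 4·17 - 7 = 61.
The quantity actually transacted is the short side, supply: 61.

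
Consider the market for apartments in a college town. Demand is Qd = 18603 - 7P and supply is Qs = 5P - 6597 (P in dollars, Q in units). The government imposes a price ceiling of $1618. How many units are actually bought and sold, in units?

1493

Setting quantity demanded equal to quantity supplied, 18603 - 7P = 5P - 6597, gives P* = 2100 and Q* = 3903.
Because the ceiling (1618) lies below the market-clearing price, it is binding.
At P = 1618: Qd = 18603 - 7·1618 = 7277 and Qs = 5·1618 - 6597 = 1493.
The quantity actually transacted is the short side, supply: 1493.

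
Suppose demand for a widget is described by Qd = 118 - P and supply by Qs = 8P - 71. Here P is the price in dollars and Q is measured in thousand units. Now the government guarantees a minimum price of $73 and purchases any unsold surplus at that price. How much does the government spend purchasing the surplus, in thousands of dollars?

Equilibrium: 118 - P = 8P - 71, so 189 = 9P and P* = 21, Q* = 97.
Because the floor (73) lies above the market-clearing price, it is binding.
At P = 73: Qd = 118 - 73 = 45 and Qs = 8·73 - 71 = 513.
Surplus = Qs - Qd = 468.
Government expenditure = surplus × support price = 468 × 73 = 34164.

34164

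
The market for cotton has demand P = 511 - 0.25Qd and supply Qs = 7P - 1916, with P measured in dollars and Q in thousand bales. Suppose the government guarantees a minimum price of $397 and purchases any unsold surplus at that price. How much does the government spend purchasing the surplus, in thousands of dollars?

161579

Rearranging demand gives Qd = 2044 - 4P. Setting quantity demanded equal to quantity supplied, 2044 - 4P = 7P - 1916, gives P* = 360 and Q* = 604.
Because the floor (397) lies above the market-clearing price, it is binding.
At P = 397: Qd = 2044 - 4·397 = 456 and Qs = 7·397 - 1916 = 863.
Surplus = Qs - Qd = 407.
Government expenditure = surplus × support price = 407 × 397 = 161579.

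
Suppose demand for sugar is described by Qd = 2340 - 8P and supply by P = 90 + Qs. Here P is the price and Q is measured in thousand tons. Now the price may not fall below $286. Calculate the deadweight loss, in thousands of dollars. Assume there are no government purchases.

9216

Rearranging supply gives Qs = P - 90. In a free market, 2340 - 8P = P - 90 gives the equilibrium P* = 270, Q* = 180.
The floor of 286 is above the equilibrium price 270, so it binds.
At P = 286: Qd = 2340 - 8·286 = 52 and Qs = 286 - 90 = 196.
Quantity traded falls to 52. At Q = 52 the demand price is (2340 - 52)/8 = 286 and the supply price is 90 + 52 = 142.
Deadweight loss = ½ · (286 - 142) · (180 - 52) = ½ · 144 · 128 = 9216.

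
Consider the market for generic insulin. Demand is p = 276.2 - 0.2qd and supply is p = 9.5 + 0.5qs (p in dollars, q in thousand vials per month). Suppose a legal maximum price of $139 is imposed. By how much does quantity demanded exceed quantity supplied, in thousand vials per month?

Rearranging demand gives qd = 1381 - 5p; rearranging supply gives qs = 2p - 19. In a free market, 1381 - 5p = 2p - 19 gives the equilibrium p* = 200, q* = 381.
Since 139 < 200, the ceiling is binding.
At p = 139: qd = 1381 - 5·139 = 686 and qs = 2·139 - 19 = 259.
Shortage = qd - qs = 686 - 259 = 427.

427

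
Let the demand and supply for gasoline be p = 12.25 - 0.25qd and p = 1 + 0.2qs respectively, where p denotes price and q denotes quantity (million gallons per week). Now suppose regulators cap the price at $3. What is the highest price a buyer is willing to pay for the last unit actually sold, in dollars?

Rearranging demand gives qd = 49 - 4p; rearranging supply gives qs = 5p - 5. In a free market, 49 - 4p = 5p - 5 gives the equilibrium p* = 6, q* = 25.
The ceiling of 3 is below the equilibrium price 6, so it binds.
At p = 3: qd = 49 - 4·3 = 37 and qs = 5·3 - 5 = 10.
Only 10 units reach the market. On the demand curve, the marginal buyer's willingness to pay at q = 10 is (49 - 10)/4 = 9.75.

9.75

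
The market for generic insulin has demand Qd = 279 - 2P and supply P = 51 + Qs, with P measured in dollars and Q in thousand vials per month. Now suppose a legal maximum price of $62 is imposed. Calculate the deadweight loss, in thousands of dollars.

1728

Rearranging supply gives Qs = P - 51. Equilibrium: 279 - 2P = P - 51, so 330 = 3P and P* = 110, Q* = 59.
Because the ceiling (62) lies below the market-clearing price, it is binding.
At P = 62: Qd = 279 - 2·62 = 155 and Qs = 62 - 51 = 11.
Quantity traded falls to 11. At Q = 11 the demand price is (279 - 11)/2 = 134 and the supply price is 51 + 11 = 62.
Deadweight loss = ½ · (134 - 62) · (59 - 11) = ½ · 72 · 48 = 1728.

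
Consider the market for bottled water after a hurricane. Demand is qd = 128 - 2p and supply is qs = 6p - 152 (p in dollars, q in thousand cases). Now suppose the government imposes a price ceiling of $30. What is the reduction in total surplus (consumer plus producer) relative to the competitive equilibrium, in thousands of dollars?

300

Without the control the market clears where 128 - 2p = 6p - 152, i.e. p* = 35 and q* = 58.
Since 30 < 35, the ceiling is binding.
At p = 30: qd = 128 - 2·30 = 68 and qs = 6·30 - 152 = 28.
Quantity traded falls to 28. At q = 28 the demand price is (128 - 28)/2 = 50 and the supply price is (152 + 28)/6 = 30.
Deadweight loss = ½ · (50 - 30) · (58 - 28) = ½ · 20 · 30 = 300.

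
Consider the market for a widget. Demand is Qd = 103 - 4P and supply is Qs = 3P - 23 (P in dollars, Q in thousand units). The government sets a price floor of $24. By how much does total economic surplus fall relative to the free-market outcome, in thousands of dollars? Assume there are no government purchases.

In a free market, 103 - 4P = 3P - 23 gives the equilibrium P* = 18, Q* = 31.
The floor of 24 is above the equilibrium price 18, so it binds.
At P = 24: Qd = 103 - 4·24 = 7 and Qs = 3·24 - 23 = 49.
Quantity traded falls to 7. At Q = 7 the demand price is (103 - 7)/4 = 24 and the supply price is (23 + 7)/3 = 10.
Deadweight loss = ½ · (24 - 10) · (31 - 7) = ½ · 14 · 24 = 168.

168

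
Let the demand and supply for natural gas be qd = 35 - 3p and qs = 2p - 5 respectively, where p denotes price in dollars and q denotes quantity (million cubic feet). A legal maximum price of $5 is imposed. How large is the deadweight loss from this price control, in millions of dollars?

Without the control the market clears where 35 - 3p = 2p - 5, i.e. p* = 8 and q* = 11.
The ceiling of 5 is below the equilibrium price 8, so it binds.
At p = 5: qd = 35 - 3·5 = 20 and qs = 2·5 - 5 = 5.
Quantity traded falls to 5. At q = 5 the demand price is (35 - 5)/3 = 10 and the supply price is (5 + 5)/2 = 5.
Deadweight loss = ½ · (10 - 5) · (11 - 5) = ½ · 5 · 6 = 15.

15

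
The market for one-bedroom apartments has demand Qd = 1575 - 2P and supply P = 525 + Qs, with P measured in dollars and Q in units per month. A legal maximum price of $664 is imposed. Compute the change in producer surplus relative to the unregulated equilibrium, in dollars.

-5652

Rearranging supply gives Qs = P - 525. In a free market, 1575 - 2P = P - 525 gives the equilibrium P* = 700, Q* = 175.
The ceiling of 664 is below the equilibrium price 700, so it binds.
At P = 664: Qd = 1575 - 2·664 = 247 and Qs = 664 - 525 = 139.
Producer surplus without the control is ½ · (700 - 525) · 175 = 15312.5.
With the ceiling, producers sell 139 units at 664, so PS = ½ · (664 - 525) · 139 = 9660.5.
Change in producer surplus = 9660.5 - 15312.5 = -5652.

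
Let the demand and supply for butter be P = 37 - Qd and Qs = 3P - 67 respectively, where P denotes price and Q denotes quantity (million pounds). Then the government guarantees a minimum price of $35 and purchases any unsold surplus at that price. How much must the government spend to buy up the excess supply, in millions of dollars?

1260

Rearranging demand gives Qd = 37 - P. Without the control the market clears where 37 - P = 3P - 67, i.e. P* = 26 and Q* = 11.
Because the floor (35) lies above the market-clearing price, it is binding.
At P = 35: Qd = 37 - 35 = 2 and Qs = 3·35 - 67 = 38.
Surplus = Qs - Qd = 36.
Government expenditure = surplus × support price = 36 × 35 = 1260.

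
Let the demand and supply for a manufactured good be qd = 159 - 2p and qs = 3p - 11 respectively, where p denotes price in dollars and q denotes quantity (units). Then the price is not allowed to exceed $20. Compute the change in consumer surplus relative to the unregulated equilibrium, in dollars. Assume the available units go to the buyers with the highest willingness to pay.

245

Setting quantity demanded equal to quantity supplied, 159 - 2p = 3p - 11, gives p* = 34 and q* = 91.
The ceiling of 20 is below the equilibrium price 34, so it binds.
At p = 20: qd = 159 - 2·20 = 119 and qs = 3·20 - 11 = 49.
Consumer surplus without the control is ½ · (79.5 - 34) · 91 = 2070.25.
With the ceiling, 49 units are sold at 20 (assume they go to the highest-value buyers). The demand price at q = 49 is 55, so CS = ½ · [(79.5 - 20) + (55 - 20)] · 49 = 2315.25.
Change in consumer surplus = 2315.25 - 2070.25 = 245.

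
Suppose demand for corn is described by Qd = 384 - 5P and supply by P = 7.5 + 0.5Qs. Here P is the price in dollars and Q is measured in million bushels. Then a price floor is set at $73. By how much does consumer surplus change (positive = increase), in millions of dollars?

-944

Rearranging supply gives Qs = 2P - 15. Setting quantity demanded equal to quantity supplied, 384 - 5P = 2P - 15, gives P* = 57 and Q* = 99.
Because the floor (73) lies above the market-clearing price, it is binding.
At P = 73: Qd = 384 - 5·73 = 19 and Qs = 2·73 - 15 = 131.
Consumer surplus without the control is ½ · (76.8 - 57) · 99 = 980.1.
With the floor, consumers buy 19 units at 73, so CS = ½ · (76.8 - 73) · 19 = 36.1.
Change in consumer surplus = 36.1 - 980.1 = -944.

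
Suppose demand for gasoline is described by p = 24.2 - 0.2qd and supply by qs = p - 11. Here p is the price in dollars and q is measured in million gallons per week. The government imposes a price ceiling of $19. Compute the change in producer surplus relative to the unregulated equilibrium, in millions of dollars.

-28.5

Rearranging demand gives qd = 121 - 5p. Equilibrium: 121 - 5p = p - 11, so 132 = 6p and p* = 22, q* = 11.
Since 19 < 22, the ceiling is binding.
At p = 19: qd = 121 - 5·19 = 26 and qs = 19 - 11 = 8.
Producer surplus without the control is ½ · (22 - 11) · 11 = 60.5.
With the ceiling, producers sell 8 units at 19, so PS = ½ · (19 - 11) · 8 = 32.
Change in producer surplus = 32 - 60.5 = -28.5.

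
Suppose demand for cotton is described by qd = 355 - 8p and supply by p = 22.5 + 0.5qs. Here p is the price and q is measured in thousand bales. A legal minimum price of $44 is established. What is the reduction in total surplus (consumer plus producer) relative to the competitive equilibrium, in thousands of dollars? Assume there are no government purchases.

320

Rearranging supply gives qs = 2p - 45. In a free market, 355 - 8p = 2p - 45 gives the equilibrium p* = 40, q* = 35.
Because the floor (44) lies above the market-clearing price, it is binding.
At p = 44: qd = 355 - 8·44 = 3 and qs = 2·44 - 45 = 43.
Quantity traded falls to 3. At q = 3 the demand price is (355 - 3)/8 = 44 and the supply price is (45 + 3)/2 = 24.
Deadweight loss = ½ · (44 - 24) · (35 - 3) = ½ · 20 · 32 = 320.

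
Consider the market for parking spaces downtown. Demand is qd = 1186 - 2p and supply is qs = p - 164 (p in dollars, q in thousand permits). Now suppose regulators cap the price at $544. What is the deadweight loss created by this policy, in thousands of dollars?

0

Without the control the market clears where 1186 - 2p = p - 164, i.e. p* = 450 and q* = 286.
Since 544 is above p* = 450, the ceiling does not bind and the free-market outcome prevails.
Since the control does not bind, no trades are prevented and deadweight loss is zero.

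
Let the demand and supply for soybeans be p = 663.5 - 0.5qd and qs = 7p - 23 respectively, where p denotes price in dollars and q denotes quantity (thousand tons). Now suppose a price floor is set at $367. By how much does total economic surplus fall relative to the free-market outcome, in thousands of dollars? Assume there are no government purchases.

60543

Rearranging demand gives qd = 1327 - 2p. Without the control the market clears where 1327 - 2p = 7p - 23, i.e. p* = 150 and q* = 1027.
The floor of 367 is above the equilibrium price 150, so it binds.
At p = 367: qd = 1327 - 2·367 = 593 and qs = 7·367 - 23 = 2546.
Quantity traded falls to 593. At q = 593 the demand price is (1327 - 593)/2 = 367 and the supply price is (23 + 593)/7 = 88.
Deadweight loss = ½ · (367 - 88) · (1027 - 593) = ½ · 279 · 434 = 60543.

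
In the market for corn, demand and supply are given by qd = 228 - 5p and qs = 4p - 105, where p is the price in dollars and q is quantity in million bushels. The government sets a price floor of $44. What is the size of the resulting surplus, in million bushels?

Equilibrium: 228 - 5p = 4p - 105, so 333 = 9p and p* = 37, q* = 43.
The floor of 44 is above the equilibrium price 37, so it binds.
At p = 44: qd = 228 - 5·44 = 8 and qs = 4·44 - 105 = 71.
Surplus = qs - qd = 71 - 8 = 63.

63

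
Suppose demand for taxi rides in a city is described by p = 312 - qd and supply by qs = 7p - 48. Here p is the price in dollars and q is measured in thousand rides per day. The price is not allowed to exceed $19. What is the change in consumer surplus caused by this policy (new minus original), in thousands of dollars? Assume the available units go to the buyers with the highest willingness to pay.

Rearranging demand gives qd = 312 - p. In a free market, 312 - p = 7p - 48 gives the equilibrium p* = 45, q* = 267.
Since 19 < 45, the ceiling is binding.
At p = 19: qd = 312 - 19 = 293 and qs = 7·19 - 48 = 85.
Consumer surplus without the control is ½ · (312 - 45) · 267 = 35644.5.
With the ceiling, 85 units are sold at 19 (assume they go to the highest-value buyers). The demand price at q = 85 is 227, so CS = ½ · [(312 - 19) + (227 - 19)] · 85 = 21292.5.
Change in consumer surplus = 21292.5 - 35644.5 = -14352.

-14352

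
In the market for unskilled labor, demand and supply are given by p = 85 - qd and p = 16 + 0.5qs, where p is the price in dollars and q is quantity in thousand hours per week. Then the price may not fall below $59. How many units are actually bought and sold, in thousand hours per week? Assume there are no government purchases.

Rearranging demand gives qd = 85 - p; rearranging supply gives qs = 2p - 32. In a free market, 85 - p = 2p - 32 gives the equilibrium p* = 39, q* = 46.
The floor of 59 is above the equilibrium price 39, so it binds.
At p = 59: qd = 85 - 59 = 26 and qs = 2·59 - 32 = 86.
The quantity actually transacted is the short side, demand: 26.

26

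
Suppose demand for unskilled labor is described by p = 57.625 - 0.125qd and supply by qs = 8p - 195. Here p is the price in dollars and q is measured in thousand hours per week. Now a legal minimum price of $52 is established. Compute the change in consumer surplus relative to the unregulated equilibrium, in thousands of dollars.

Rearranging demand gives qd = 461 - 8p. Equilibrium: 461 - 8p = 8p - 195, so 656 = 16p and p* = 41, q* = 133.
The floor of 52 is above the equilibrium price 41, so it binds.
At p = 52: qd = 461 - 8·52 = 45 and qs = 8·52 - 195 = 221.
Consumer surplus without the control is ½ · (57.625 - 41) · 133 = 1105.5625.
With the floor, consumers buy 45 units at 52, so CS = ½ · (57.625 - 52) · 45 = 126.5625.
Change in consumer surplus = 126.5625 - 1105.5625 = -979.

-979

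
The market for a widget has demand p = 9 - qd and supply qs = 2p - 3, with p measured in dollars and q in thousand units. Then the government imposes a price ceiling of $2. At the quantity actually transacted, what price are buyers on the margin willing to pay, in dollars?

Rearranging demand gives qd = 9 - p. Setting quantity demanded equal to quantity supplied, 9 - p = 2p - 3, gives p* = 4 and q* = 5.
Since 2 < 4, the ceiling is binding.
At p = 2: qd = 9 - 2 = 7 and qs = 2·2 - 3 = 1.
Only 1 units reach the market. On the demand curve, the marginal buyer's willingness to pay at q = 1 is (9 - 1) = 8.

8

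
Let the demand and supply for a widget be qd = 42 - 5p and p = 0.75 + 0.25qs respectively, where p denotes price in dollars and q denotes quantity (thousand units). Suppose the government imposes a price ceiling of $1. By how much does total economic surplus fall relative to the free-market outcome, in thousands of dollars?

Rearranging supply gives qs = 4p - 3. Setting quantity demanded equal to quantity supplied, 42 - 5p = 4p - 3, gives p* = 5 and q* = 17.
Because the ceiling (1) lies below the market-clearing price, it is binding.
At p = 1: qd = 42 - 5·1 = 37 and qs = 4·1 - 3 = 1.
Quantity traded falls to 1. At q = 1 the demand price is (42 - 1)/5 = 8.2 and the supply price is (3 + 1)/4 = 1.
Deadweight loss = ½ · (8.2 - 1) · (17 - 1) = ½ · 7.2 · 16 = 57.6.

57.6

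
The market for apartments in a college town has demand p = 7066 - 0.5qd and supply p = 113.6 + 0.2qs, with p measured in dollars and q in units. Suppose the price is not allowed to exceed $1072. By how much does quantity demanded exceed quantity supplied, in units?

Rearranging demand gives qd = 14132 - 2p; rearranging supply gives qs = 5p - 568. Setting quantity demanded equal to quantity supplied, 14132 - 2p = 5p - 568, gives p* = 2100 and q* = 9932.
Since 1072 < 2100, the ceiling is binding.
At p = 1072: qd = 14132 - 2·1072 = 11988 and qs = 5·1072 - 568 = 4792.
Shortage = qd - qs = 11988 - 4792 = 7196.

7196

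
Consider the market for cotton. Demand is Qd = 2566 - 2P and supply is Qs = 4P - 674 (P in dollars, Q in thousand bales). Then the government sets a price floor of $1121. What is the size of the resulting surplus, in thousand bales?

3486

Setting quantity demanded equal to quantity supplied, 2566 - 2P = 4P - 674, gives P* = 540 and Q* = 1486.
Because the floor (1121) lies above the market-clearing price, it is binding.
At P = 1121: Qd = 2566 - 2·1121 = 324 and Qs = 4·1121 - 674 = 3810.
Surplus = Qs - Qd = 3810 - 324 = 3486.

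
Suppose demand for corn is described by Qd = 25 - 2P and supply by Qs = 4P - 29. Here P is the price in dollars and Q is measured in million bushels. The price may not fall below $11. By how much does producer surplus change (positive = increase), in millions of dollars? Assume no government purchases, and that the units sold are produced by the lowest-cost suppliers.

Without the control the market clears where 25 - 2P = 4P - 29, i.e. P* = 9 and Q* = 7.
Since 11 > 9, the floor is binding.
At P = 11: Qd = 25 - 2·11 = 3 and Qs = 4·11 - 29 = 15.
Producer surplus without the control is ½ · (9 - 7.25) · 7 = 6.125.
With the floor, 3 units are sold at 11. The supply price at Q = 3 is 8, so PS = ½ · [(11 - 7.25) + (11 - 8)] · 3 = 10.125.
Change in producer surplus = 10.125 - 6.125 = 4.

4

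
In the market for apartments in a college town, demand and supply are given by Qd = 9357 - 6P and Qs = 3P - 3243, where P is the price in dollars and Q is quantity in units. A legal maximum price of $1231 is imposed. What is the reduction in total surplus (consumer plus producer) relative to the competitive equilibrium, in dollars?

64262.25

Equilibrium: 9357 - 6P = 3P - 3243, so 12600 = 9P and P* = 1400, Q* = 957.
Since 1231 < 1400, the ceiling is binding.
At P = 1231: Qd = 9357 - 6·1231 = 1971 and Qs = 3·1231 - 3243 = 450.
Quantity traded falls to 450. At Q = 450 the demand price is (9357 - 450)/6 = 1484.5 and the supply price is (3243 + 450)/3 = 1231.
Deadweight loss = ½ · (1484.5 - 1231) · (957 - 450) = ½ · 253.5 · 507 = 64262.25.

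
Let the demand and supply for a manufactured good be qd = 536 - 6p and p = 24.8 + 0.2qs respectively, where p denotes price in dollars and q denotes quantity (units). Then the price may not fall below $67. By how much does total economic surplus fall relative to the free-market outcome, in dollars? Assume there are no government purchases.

323.4

Rearranging supply gives qs = 5p - 124. In a free market, 536 - 6p = 5p - 124 gives the equilibrium p* = 60, q* = 176.
The floor of 67 is above the equilibrium price 60, so it binds.
At p = 67: qd = 536 - 6·67 = 134 and qs = 5·67 - 124 = 211.
Quantity traded falls to 134. At q = 134 the demand price is (536 - 134)/6 = 67 and the supply price is (124 + 134)/5 = 51.6.
Deadweight loss = ½ · (67 - 51.6) · (176 - 134) = ½ · 15.4 · 42 = 323.4.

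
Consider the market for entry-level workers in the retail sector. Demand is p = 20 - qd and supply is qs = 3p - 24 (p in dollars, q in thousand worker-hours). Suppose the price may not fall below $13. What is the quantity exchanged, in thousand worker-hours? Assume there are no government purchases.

Rearranging demand gives qd = 20 - p. In a free market, 20 - p = 3p - 24 gives the equilibrium p* = 11, q* = 9.
Because the floor (13) lies above the market-clearing price, it is binding.
At p = 13: qd = 20 - 13 = 7 and qs = 3·13 - 24 = 15.
The quantity actually transacted is the short side, demand: 7.

7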